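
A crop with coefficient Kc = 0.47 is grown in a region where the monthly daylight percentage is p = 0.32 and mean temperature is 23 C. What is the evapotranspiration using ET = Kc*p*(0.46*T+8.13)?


ET = Kc * p * (0.46*T + 8.13)
ET = 0.47 * 0.32 * (0.46*23 + 8.13)
ET = 0.47 * 0.32 * 18.7100

2.8140 mm/day


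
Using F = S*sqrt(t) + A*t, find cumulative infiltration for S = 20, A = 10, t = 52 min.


F = S*sqrt(t) + A*t
F = 20*sqrt(52) + 10*52
F = 20*7.211103 + 520

664.2221 mm


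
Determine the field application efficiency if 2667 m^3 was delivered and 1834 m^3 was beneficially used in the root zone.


Ea = V_root / V_field * 100 = 1834 / 2667 * 100 = 68.7664%

68.7664 %


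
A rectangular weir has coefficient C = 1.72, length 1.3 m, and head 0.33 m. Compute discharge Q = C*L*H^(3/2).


Q = C * L * H^(3/2) = 1.72 * 1.3 * 0.33^1.5 = 1.72 * 1.3 * 0.189571

0.4239 m^3/s


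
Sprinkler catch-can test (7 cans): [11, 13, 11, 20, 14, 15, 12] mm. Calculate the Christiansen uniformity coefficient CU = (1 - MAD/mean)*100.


mean = 13.714286 mm
MAD = 2.244898 mm
CU = (1 - 2.244898/13.714286)*100

83.6310 %


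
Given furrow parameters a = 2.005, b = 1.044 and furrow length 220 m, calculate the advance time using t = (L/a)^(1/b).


t = (L/a)^(1/b)
t = (220/2.005)^(1/1.044)
t = 109.725686^(1/1.044)

90.0157 min


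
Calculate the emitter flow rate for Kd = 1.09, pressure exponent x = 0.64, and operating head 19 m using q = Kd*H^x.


q = Kd * H^x = 1.09 * 19^0.64 = 1.09 * 6.582673

7.1751 L/h


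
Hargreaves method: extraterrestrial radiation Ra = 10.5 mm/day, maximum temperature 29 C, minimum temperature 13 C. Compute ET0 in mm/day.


Tmean = (Tmax + Tmin)/2 = (29 + 13)/2 = 21.0
ET0 = 0.0023 * 10.5 * (21.0 + 17.8) * sqrt(29 - 13)
ET0 = 0.0023 * 10.5 * 38.8 * 4.000000

3.7481 mm/day


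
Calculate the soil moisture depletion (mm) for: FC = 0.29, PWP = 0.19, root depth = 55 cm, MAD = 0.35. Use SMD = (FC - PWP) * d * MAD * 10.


SMD = (FC - PWP) * d * MAD * 10
SMD = (0.29 - 0.19) * 55 * 0.35 * 10
SMD = 0.1000 * 55 * 0.35 * 10

19.2500 mm


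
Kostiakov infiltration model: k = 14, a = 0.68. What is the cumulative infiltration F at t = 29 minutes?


F = k * t^a = 14 * 29^0.68
F = 14 * 9.872579

138.2161 mm


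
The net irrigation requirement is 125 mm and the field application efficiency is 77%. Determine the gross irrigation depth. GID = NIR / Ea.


Ea = 77% = 0.77
GID = NIR / Ea = 125 / 0.77 = 162.3377 mm

162.3377 mm


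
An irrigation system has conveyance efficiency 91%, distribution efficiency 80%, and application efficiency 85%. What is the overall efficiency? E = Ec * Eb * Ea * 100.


Ec = 0.91, Eb = 0.8, Ea = 0.85
E = 0.91 * 0.8 * 0.85 * 100 = 61.8800%

61.8800 %


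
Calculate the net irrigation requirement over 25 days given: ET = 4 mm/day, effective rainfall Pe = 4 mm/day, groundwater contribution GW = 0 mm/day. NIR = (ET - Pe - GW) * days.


Daily deficit = ET - Pe - GW = 4 - 4 - 0 = 0 mm/day
NIR = 0 * 25 = 0 mm

0 mm


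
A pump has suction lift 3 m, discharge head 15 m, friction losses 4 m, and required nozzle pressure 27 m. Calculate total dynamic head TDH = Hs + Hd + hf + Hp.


TDH = Hs + Hd + hf + Hp = 3 + 15 + 4 + 27 = 49

49 m


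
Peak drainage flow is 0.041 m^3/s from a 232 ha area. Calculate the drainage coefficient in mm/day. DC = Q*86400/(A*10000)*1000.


DC = Q * 86400 / (A * 10000) * 1000
DC = 0.041 * 86400 / (232 * 10000) * 1000
DC = 3542400.0000 / 2320000

1.5269 mm/day


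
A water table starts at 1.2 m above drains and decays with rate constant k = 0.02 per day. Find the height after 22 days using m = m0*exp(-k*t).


m = m0 * exp(-k*t)
m = 1.2 * exp(-0.02 * 22)
m = 1.2 * exp(-0.4400)

0.7728 m


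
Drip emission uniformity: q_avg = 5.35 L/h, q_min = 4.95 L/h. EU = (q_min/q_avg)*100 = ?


EU = (q_min/q_avg)*100 = (4.95/5.35)*100 = 92.5234%

92.5234 %


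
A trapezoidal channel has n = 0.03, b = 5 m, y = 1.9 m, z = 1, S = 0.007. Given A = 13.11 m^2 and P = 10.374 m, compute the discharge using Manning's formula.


R = A/P = 13.11/10.374 = 1.263736
Q = (1/0.03) * 13.11 * 1.263736^(2/3) * 0.007^0.5

42.7367 m^3/s


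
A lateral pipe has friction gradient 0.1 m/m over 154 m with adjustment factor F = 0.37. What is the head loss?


hf = J * L * F = 0.1 * 154 * 0.37 = 5.6980 m

5.6980 m


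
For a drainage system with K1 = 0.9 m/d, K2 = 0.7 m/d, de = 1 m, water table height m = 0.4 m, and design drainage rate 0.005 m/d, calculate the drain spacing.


S^2 = 8*K2*de*m/q + 4*K1*m^2/q
S^2 = 8*0.7*1*0.4/0.005 + 4*0.9*0.4^2/0.005
S = sqrt(563.2000)

23.7318 m


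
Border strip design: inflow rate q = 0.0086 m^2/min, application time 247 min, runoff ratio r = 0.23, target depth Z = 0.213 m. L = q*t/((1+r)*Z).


L = q*t/((1+r)*Z)
L = 0.0086*247/((1+0.23)*0.213)
L = 2.1242/0.26199

8.1079 m


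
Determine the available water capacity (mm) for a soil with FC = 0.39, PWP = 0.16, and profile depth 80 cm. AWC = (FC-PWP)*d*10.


AWC = (FC - PWP) * d * 10
AWC = (0.39 - 0.16) * 80 * 10
AWC = 0.2300 * 80 * 10

184.0000 mm


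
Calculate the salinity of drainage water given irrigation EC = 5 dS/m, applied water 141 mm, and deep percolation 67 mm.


EC_dw = EC_iw * D_iw / D_dw
EC_dw = 5 * 141 / 67
EC_dw = 705 / 67

10.5224 dS/m


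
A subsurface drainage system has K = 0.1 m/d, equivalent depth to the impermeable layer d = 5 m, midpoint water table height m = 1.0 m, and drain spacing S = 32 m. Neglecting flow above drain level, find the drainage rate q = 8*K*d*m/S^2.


q = 8*K*d*m/S^2
q = 8*0.1*5*1.0/32^2
q = 4.0000 / 1024

0.0039 m/d


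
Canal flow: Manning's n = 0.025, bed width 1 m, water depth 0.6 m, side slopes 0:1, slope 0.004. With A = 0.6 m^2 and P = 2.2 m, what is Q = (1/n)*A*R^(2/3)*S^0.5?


R = A/P = 0.6/2.2 = 0.272727
Q = (1/0.025) * 0.6 * 0.272727^(2/3) * 0.004^0.5

0.6384 m^3/s


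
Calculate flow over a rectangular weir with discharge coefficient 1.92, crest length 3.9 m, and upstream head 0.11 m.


Q = C * L * H^(3/2) = 1.92 * 3.9 * 0.11^1.5 = 1.92 * 3.9 * 0.036483

0.2732 m^3/s


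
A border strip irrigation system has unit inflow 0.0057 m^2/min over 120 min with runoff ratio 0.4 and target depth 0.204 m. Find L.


L = q*t/((1+r)*Z)
L = 0.0057*120/((1+0.4)*0.204)
L = 0.684/0.2856

2.3950 m


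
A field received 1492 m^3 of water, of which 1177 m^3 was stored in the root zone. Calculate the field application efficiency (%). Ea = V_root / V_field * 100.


Ea = V_root / V_field * 100 = 1177 / 1492 * 100 = 78.8874%

78.8874 %


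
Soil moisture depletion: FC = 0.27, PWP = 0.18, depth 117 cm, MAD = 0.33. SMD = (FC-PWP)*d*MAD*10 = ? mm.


SMD = (FC - PWP) * d * MAD * 10
SMD = (0.27 - 0.18) * 117 * 0.33 * 10
SMD = 0.0900 * 117 * 0.33 * 10

34.7490 mm


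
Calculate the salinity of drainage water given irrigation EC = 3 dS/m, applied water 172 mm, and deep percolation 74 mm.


EC_dw = EC_iw * D_iw / D_dw
EC_dw = 3 * 172 / 74
EC_dw = 516 / 74

6.9730 dS/m


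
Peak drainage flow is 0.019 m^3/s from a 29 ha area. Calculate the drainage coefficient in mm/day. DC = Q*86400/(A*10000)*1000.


DC = Q * 86400 / (A * 10000) * 1000
DC = 0.019 * 86400 / (29 * 10000) * 1000
DC = 1641600.0000 / 290000

5.6607 mm/day


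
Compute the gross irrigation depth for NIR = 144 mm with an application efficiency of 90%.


Ea = 90% = 0.9
GID = NIR / Ea = 144 / 0.9 = 160.0000 mm

160.0000 mm


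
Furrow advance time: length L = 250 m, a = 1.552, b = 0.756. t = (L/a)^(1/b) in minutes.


t = (L/a)^(1/b)
t = (250/1.552)^(1/0.756)
t = 161.082474^(1/0.756)

830.5696 min


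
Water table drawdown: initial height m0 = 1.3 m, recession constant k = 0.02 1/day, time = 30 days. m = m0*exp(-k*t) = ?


m = m0 * exp(-k*t)
m = 1.3 * exp(-0.02 * 30)
m = 1.3 * exp(-0.6000)

0.7135 m


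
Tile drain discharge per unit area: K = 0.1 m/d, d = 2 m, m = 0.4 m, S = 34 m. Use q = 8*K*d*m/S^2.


q = 8*K*d*m/S^2
q = 8*0.1*2*0.4/34^2
q = 0.6400 / 1156

5.5363e-04 m/d


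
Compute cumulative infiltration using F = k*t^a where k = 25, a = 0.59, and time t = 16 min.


F = k * t^a = 25 * 16^0.59
F = 25 * 5.133704

128.3426 mm


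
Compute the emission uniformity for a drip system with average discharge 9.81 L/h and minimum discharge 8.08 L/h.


EU = (q_min/q_avg)*100 = (8.08/9.81)*100 = 82.3649%

82.3649 %


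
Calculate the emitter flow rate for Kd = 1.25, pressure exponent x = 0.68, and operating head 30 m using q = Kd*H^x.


q = Kd * H^x = 1.25 * 30^0.68 = 1.25 * 10.102816

12.6285 L/h


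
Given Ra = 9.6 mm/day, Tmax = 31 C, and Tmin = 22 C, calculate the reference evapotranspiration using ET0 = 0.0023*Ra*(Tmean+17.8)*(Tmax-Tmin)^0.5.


Tmean = (Tmax + Tmin)/2 = (31 + 22)/2 = 26.5
ET0 = 0.0023 * 9.6 * (26.5 + 17.8) * sqrt(31 - 22)
ET0 = 0.0023 * 9.6 * 44.3 * 3.000000

2.9344 mm/day


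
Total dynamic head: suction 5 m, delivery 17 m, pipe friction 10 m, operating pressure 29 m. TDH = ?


TDH = Hs + Hd + hf + Hp = 5 + 17 + 10 + 29 = 61

61 m


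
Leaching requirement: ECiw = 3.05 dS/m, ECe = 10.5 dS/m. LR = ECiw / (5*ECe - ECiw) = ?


LR = ECiw / (5*ECe - ECiw)
LR = 3.05 / (5*10.5 - 3.05)
LR = 3.05 / 49.4500

0.0617


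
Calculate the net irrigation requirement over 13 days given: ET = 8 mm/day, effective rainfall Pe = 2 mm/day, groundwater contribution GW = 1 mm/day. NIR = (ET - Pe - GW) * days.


Daily deficit = ET - Pe - GW = 8 - 2 - 1 = 5 mm/day
NIR = 5 * 13 = 65 mm

65.0000 mm


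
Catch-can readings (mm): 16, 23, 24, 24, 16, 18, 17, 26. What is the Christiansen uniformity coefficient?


mean = 20.500000 mm
MAD = 3.750000 mm
CU = (1 - 3.750000/20.500000)*100

81.7073 %


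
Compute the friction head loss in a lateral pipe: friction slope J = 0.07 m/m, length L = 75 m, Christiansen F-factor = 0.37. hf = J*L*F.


hf = J * L * F = 0.07 * 75 * 0.37 = 1.9425 m

1.9425 m


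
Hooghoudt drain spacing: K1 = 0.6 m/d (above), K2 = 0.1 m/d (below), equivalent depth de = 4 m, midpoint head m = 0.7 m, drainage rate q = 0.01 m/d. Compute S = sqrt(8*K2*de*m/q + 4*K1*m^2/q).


S^2 = 8*K2*de*m/q + 4*K1*m^2/q
S^2 = 8*0.1*4*0.7/0.01 + 4*0.6*0.7^2/0.01
S = sqrt(341.6000)

18.4824 m


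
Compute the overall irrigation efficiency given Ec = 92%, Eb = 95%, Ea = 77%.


Ec = 0.92, Eb = 0.95, Ea = 0.77
E = 0.92 * 0.95 * 0.77 * 100 = 67.2980%

67.2980 %


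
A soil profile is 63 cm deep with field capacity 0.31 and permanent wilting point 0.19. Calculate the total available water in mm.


AWC = (FC - PWP) * d * 10
AWC = (0.31 - 0.19) * 63 * 10
AWC = 0.1200 * 63 * 10

75.6000 mm


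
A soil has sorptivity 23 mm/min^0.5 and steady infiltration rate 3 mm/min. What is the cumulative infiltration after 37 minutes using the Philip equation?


F = S*sqrt(t) + A*t
F = 23*sqrt(37) + 3*37
F = 23*6.082763 + 111

250.9035 mm


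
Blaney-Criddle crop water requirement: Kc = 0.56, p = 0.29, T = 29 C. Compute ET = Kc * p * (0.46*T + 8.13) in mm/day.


ET = Kc * p * (0.46*T + 8.13)
ET = 0.56 * 0.29 * (0.46*29 + 8.13)
ET = 0.56 * 0.29 * 21.4700

3.4867 mm/day


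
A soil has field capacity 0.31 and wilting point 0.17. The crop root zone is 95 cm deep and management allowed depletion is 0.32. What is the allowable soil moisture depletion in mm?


SMD = (FC - PWP) * d * MAD * 10
SMD = (0.31 - 0.17) * 95 * 0.32 * 10
SMD = 0.1400 * 95 * 0.32 * 10

42.5600 mm


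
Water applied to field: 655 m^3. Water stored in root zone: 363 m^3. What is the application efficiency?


Ea = V_root / V_field * 100 = 363 / 655 * 100 = 55.4198%

55.4198 %


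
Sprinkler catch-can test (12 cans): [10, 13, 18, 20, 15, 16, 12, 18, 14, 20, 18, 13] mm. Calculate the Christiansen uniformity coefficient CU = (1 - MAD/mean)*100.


mean = 15.583333 mm
MAD = 2.750000 mm
CU = (1 - 2.750000/15.583333)*100

82.3529 %


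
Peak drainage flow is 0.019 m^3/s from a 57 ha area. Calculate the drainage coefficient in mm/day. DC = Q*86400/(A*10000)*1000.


DC = Q * 86400 / (A * 10000) * 1000
DC = 0.019 * 86400 / (57 * 10000) * 1000
DC = 1641600.0000 / 570000

2.8800 mm/day


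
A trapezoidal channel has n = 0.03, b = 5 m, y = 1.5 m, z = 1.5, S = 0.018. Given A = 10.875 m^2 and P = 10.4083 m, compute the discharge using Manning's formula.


R = A/P = 10.875/10.4083 = 1.044839
Q = (1/0.03) * 10.875 * 1.044839^(2/3) * 0.018^0.5

50.0776 m^3/s


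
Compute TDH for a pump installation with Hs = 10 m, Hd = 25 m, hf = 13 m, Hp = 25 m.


TDH = Hs + Hd + hf + Hp = 10 + 25 + 13 + 25 = 73

73 m


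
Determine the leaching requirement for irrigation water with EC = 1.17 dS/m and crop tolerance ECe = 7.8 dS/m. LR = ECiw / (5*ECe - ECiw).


LR = ECiw / (5*ECe - ECiw)
LR = 1.17 / (5*7.8 - 1.17)
LR = 1.17 / 37.8300

0.0309


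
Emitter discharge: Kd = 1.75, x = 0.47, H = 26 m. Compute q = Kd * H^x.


q = Kd * H^x = 1.75 * 26^0.47 = 1.75 * 4.624209

8.0924 L/h


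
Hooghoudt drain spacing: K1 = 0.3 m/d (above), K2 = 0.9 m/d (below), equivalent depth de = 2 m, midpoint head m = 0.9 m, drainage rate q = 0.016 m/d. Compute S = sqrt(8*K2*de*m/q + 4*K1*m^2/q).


S^2 = 8*K2*de*m/q + 4*K1*m^2/q
S^2 = 8*0.9*2*0.9/0.016 + 4*0.3*0.9^2/0.016
S = sqrt(870.7500)

29.5085 m


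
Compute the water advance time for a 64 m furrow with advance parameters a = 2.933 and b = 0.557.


t = (L/a)^(1/b)
t = (64/2.933)^(1/0.557)
t = 21.820661^(1/0.557)

253.3451 min


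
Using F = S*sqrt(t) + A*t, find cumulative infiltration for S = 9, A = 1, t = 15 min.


F = S*sqrt(t) + A*t
F = 9*sqrt(15) + 1*15
F = 9*3.872983 + 15

49.8568 mm


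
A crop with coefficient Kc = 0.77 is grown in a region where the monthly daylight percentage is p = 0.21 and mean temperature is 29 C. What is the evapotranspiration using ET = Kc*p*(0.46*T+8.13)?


ET = Kc * p * (0.46*T + 8.13)
ET = 0.77 * 0.21 * (0.46*29 + 8.13)
ET = 0.77 * 0.21 * 21.4700

3.4717 mm/day


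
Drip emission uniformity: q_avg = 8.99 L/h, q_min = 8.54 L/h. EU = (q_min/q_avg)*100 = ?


EU = (q_min/q_avg)*100 = (8.54/8.99)*100 = 94.9944%

94.9944 %


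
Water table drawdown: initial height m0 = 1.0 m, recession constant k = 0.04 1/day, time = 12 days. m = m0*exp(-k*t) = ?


m = m0 * exp(-k*t)
m = 1.0 * exp(-0.04 * 12)
m = 1.0 * exp(-0.4800)

0.6188 m


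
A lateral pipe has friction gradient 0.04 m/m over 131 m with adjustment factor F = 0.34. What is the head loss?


hf = J * L * F = 0.04 * 131 * 0.34 = 1.7816 m

1.7816 m


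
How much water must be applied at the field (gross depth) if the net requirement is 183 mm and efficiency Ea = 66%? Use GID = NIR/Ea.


Ea = 66% = 0.66
GID = NIR / Ea = 183 / 0.66 = 277.2727 mm

277.2727 mm


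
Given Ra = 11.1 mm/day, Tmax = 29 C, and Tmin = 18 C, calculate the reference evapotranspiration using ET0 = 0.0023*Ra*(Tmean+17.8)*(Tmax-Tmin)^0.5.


Tmean = (Tmax + Tmin)/2 = (29 + 18)/2 = 23.5
ET0 = 0.0023 * 11.1 * (23.5 + 17.8) * sqrt(29 - 18)
ET0 = 0.0023 * 11.1 * 41.3 * 3.316625

3.4970 mm/day


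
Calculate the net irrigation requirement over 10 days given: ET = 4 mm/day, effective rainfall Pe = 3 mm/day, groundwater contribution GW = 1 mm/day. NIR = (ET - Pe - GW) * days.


Daily deficit = ET - Pe - GW = 4 - 3 - 1 = 0 mm/day
NIR = 0 * 10 = 0 mm

0 mm


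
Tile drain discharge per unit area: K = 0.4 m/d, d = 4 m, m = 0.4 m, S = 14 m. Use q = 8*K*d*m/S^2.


q = 8*K*d*m/S^2
q = 8*0.4*4*0.4/14^2
q = 5.1200 / 196

0.0261 m/d


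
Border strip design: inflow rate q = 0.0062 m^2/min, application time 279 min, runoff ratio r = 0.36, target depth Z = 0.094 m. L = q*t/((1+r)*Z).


L = q*t/((1+r)*Z)
L = 0.0062*279/((1+0.36)*0.094)
L = 1.7298/0.12784

13.5310 m


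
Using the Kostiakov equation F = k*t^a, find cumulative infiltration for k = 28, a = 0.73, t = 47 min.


F = k * t^a = 28 * 47^0.73
F = 28 * 16.620016

465.3604 mm


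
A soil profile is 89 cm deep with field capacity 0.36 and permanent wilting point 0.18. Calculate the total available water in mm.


AWC = (FC - PWP) * d * 10
AWC = (0.36 - 0.18) * 89 * 10
AWC = 0.1800 * 89 * 10

160.2000 mm


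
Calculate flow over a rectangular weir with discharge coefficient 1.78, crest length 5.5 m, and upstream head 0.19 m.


Q = C * L * H^(3/2) = 1.78 * 5.5 * 0.19^1.5 = 1.78 * 5.5 * 0.082819

0.8108 m^3/s


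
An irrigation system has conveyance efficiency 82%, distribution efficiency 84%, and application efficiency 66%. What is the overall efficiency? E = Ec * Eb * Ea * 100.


Ec = 0.82, Eb = 0.84, Ea = 0.66
E = 0.82 * 0.84 * 0.66 * 100 = 45.4608%

45.4608 %


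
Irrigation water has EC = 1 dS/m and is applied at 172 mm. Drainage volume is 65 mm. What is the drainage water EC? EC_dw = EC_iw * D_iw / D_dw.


EC_dw = EC_iw * D_iw / D_dw
EC_dw = 1 * 172 / 65
EC_dw = 172 / 65

2.6462 dS/m


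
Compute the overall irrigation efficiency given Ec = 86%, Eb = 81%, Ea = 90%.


Ec = 0.86, Eb = 0.81, Ea = 0.9
E = 0.86 * 0.81 * 0.9 * 100 = 62.6940%

62.6940 %


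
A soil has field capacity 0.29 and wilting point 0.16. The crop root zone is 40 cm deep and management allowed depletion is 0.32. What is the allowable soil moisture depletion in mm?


SMD = (FC - PWP) * d * MAD * 10
SMD = (0.29 - 0.16) * 40 * 0.32 * 10
SMD = 0.1300 * 40 * 0.32 * 10

16.6400 mm


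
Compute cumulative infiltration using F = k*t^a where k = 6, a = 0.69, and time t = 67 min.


F = k * t^a = 6 * 67^0.69
F = 6 * 18.196657

109.1799 mm


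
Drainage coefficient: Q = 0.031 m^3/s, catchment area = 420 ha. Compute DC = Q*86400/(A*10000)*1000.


DC = Q * 86400 / (A * 10000) * 1000
DC = 0.031 * 86400 / (420 * 10000) * 1000
DC = 2678400.0000 / 4200000

0.6377 mm/day


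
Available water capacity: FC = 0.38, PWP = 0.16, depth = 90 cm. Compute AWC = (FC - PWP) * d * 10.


AWC = (FC - PWP) * d * 10
AWC = (0.38 - 0.16) * 90 * 10
AWC = 0.2200 * 90 * 10

198.0000 mm


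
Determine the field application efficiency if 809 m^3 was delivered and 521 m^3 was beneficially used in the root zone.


Ea = V_root / V_field * 100 = 521 / 809 * 100 = 64.4005%

64.4005 %


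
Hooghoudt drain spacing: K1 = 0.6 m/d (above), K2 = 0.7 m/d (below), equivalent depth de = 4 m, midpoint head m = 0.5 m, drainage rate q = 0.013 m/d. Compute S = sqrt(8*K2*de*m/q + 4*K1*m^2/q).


S^2 = 8*K2*de*m/q + 4*K1*m^2/q
S^2 = 8*0.7*4*0.5/0.013 + 4*0.6*0.5^2/0.013
S = sqrt(907.6923)

30.1279 m


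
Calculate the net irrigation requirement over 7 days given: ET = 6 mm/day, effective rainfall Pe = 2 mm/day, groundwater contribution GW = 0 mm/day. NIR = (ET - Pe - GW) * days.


Daily deficit = ET - Pe - GW = 6 - 2 - 0 = 4 mm/day
NIR = 4 * 7 = 28 mm

28.0000 mm


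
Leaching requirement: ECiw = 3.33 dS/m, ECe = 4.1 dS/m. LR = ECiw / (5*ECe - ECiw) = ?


LR = ECiw / (5*ECe - ECiw)
LR = 3.33 / (5*4.1 - 3.33)
LR = 3.33 / 17.1700

0.1939


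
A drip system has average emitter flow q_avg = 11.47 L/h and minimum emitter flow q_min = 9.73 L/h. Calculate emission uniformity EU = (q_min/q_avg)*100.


EU = (q_min/q_avg)*100 = (9.73/11.47)*100 = 84.8300%

84.8300 %


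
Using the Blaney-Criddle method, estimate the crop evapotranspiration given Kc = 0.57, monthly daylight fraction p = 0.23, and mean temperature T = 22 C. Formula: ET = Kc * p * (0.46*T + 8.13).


ET = Kc * p * (0.46*T + 8.13)
ET = 0.57 * 0.23 * (0.46*22 + 8.13)
ET = 0.57 * 0.23 * 18.2500

2.3926 mm/day


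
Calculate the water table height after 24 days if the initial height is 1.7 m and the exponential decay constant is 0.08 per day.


m = m0 * exp(-k*t)
m = 1.7 * exp(-0.08 * 24)
m = 1.7 * exp(-1.9200)

0.2492 m


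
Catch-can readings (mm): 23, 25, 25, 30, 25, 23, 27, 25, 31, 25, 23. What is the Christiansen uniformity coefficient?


mean = 25.636364 mm
MAD = 2.016529 mm
CU = (1 - 2.016529/25.636364)*100

92.1341 %


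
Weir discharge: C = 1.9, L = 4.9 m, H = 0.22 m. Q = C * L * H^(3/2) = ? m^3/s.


Q = C * L * H^(3/2) = 1.9 * 4.9 * 0.22^1.5 = 1.9 * 4.9 * 0.103189

0.9607 m^3/s


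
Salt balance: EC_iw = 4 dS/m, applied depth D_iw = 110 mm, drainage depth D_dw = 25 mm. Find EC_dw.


EC_dw = EC_iw * D_iw / D_dw
EC_dw = 4 * 110 / 25
EC_dw = 440 / 25

17.6000 dS/m


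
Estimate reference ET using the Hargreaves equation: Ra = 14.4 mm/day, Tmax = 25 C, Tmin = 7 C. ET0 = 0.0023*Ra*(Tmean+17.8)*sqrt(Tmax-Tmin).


Tmean = (Tmax + Tmin)/2 = (25 + 7)/2 = 16.0
ET0 = 0.0023 * 14.4 * (16.0 + 17.8) * sqrt(25 - 7)
ET0 = 0.0023 * 14.4 * 33.8 * 4.242641

4.7494 mm/day


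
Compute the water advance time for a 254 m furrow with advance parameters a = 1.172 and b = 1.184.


t = (L/a)^(1/b)
t = (254/1.172)^(1/1.184)
t = 216.723549^(1/1.184)

93.9493 min


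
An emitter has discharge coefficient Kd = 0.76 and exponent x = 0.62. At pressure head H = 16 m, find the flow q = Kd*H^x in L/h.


q = Kd * H^x = 0.76 * 16^0.62 = 0.76 * 5.578975

4.2400 L/h


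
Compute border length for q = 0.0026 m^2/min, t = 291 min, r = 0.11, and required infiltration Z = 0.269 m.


L = q*t/((1+r)*Z)
L = 0.0026*291/((1+0.11)*0.269)
L = 0.7566/0.29859

2.5339 m


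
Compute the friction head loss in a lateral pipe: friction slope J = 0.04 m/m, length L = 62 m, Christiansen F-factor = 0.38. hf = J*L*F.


hf = J * L * F = 0.04 * 62 * 0.38 = 0.9424 m

0.9424 m


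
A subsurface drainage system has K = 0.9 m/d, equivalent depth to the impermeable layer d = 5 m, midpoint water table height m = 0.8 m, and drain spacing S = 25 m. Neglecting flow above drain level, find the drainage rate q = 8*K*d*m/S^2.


q = 8*K*d*m/S^2
q = 8*0.9*5*0.8/25^2
q = 28.8000 / 625

0.0461 m/d


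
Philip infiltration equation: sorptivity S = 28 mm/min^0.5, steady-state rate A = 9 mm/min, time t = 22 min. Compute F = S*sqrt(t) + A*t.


F = S*sqrt(t) + A*t
F = 28*sqrt(22) + 9*22
F = 28*4.690416 + 198

329.3316 mm


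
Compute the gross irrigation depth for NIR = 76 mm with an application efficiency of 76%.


Ea = 76% = 0.76
GID = NIR / Ea = 76 / 0.76 = 100.0000 mm

100.0000 mm


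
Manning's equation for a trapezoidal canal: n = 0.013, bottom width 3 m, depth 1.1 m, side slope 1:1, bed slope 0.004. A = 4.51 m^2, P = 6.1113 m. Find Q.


R = A/P = 4.51/6.1113 = 0.737977
Q = (1/0.013) * 4.51 * 0.737977^(2/3) * 0.004^0.5

17.9181 m^3/s


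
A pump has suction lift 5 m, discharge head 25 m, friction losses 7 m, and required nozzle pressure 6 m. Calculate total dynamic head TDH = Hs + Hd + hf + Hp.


TDH = Hs + Hd + hf + Hp = 5 + 25 + 7 + 6 = 43

43 m


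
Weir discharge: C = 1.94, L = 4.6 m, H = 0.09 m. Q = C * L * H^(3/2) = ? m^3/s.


Q = C * L * H^(3/2) = 1.94 * 4.6 * 0.09^1.5 = 1.94 * 4.6 * 0.027000

0.2409 m^3/s


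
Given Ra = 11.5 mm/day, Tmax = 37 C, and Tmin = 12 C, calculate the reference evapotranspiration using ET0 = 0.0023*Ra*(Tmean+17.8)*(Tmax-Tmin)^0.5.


Tmean = (Tmax + Tmin)/2 = (37 + 12)/2 = 24.5
ET0 = 0.0023 * 11.5 * (24.5 + 17.8) * sqrt(37 - 12)
ET0 = 0.0023 * 11.5 * 42.3 * 5.000000

5.5942 mm/day


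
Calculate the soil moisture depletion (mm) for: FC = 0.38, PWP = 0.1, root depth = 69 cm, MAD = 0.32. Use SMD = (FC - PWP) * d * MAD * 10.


SMD = (FC - PWP) * d * MAD * 10
SMD = (0.38 - 0.1) * 69 * 0.32 * 10
SMD = 0.2800 * 69 * 0.32 * 10

61.8240 mm


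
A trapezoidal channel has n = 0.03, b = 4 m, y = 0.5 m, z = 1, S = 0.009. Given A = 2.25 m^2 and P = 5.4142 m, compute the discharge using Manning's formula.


R = A/P = 2.25/5.4142 = 0.415574
Q = (1/0.03) * 2.25 * 0.415574^(2/3) * 0.009^0.5

3.9623 m^3/s


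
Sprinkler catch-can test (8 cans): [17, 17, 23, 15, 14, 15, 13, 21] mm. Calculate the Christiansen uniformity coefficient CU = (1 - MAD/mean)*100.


mean = 16.875000 mm
MAD = 2.625000 mm
CU = (1 - 2.625000/16.875000)*100

84.4444 %


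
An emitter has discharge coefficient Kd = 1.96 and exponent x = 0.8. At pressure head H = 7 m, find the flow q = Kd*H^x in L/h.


q = Kd * H^x = 1.96 * 7^0.8 = 1.96 * 4.743276

9.2968 L/h


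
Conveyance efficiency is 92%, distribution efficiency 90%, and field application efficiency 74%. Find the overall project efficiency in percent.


Ec = 0.92, Eb = 0.9, Ea = 0.74
E = 0.92 * 0.9 * 0.74 * 100 = 61.2720%

61.2720 %


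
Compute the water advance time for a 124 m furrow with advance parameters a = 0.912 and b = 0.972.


t = (L/a)^(1/b)
t = (124/0.912)^(1/0.972)
t = 135.964912^(1/0.972)

156.6331 min


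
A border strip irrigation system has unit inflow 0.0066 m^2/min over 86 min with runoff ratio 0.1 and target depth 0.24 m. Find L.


L = q*t/((1+r)*Z)
L = 0.0066*86/((1+0.1)*0.24)
L = 0.5676/0.264

2.1500 m


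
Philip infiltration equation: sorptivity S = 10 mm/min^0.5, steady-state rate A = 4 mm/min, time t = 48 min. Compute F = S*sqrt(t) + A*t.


F = S*sqrt(t) + A*t
F = 10*sqrt(48) + 4*48
F = 10*6.928203 + 192

261.2820 mm


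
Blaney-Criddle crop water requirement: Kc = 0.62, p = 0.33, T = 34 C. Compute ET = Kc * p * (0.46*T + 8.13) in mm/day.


ET = Kc * p * (0.46*T + 8.13)
ET = 0.62 * 0.33 * (0.46*34 + 8.13)
ET = 0.62 * 0.33 * 23.7700

4.8633 mm/day


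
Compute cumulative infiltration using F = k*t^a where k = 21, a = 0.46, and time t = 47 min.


F = k * t^a = 21 * 47^0.46
F = 21 * 5.877126

123.4196 mm


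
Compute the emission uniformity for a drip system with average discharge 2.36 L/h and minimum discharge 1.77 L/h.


EU = (q_min/q_avg)*100 = (1.77/2.36)*100 = 75.0000%

75.0000 %


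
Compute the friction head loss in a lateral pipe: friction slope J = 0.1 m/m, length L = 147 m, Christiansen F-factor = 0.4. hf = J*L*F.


hf = J * L * F = 0.1 * 147 * 0.4 = 5.8800 m

5.8800 m


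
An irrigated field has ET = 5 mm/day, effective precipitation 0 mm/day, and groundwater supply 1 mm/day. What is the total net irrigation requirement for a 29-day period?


Daily deficit = ET - Pe - GW = 5 - 0 - 1 = 4 mm/day
NIR = 4 * 29 = 116 mm

116.0000 mm


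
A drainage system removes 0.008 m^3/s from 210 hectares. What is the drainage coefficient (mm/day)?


DC = Q * 86400 / (A * 10000) * 1000
DC = 0.008 * 86400 / (210 * 10000) * 1000
DC = 691200.0000 / 2100000

0.3291 mm/day


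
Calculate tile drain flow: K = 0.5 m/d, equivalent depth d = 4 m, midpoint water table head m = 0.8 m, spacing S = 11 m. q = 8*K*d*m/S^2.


q = 8*K*d*m/S^2
q = 8*0.5*4*0.8/11^2
q = 12.8000 / 121

0.1058 m/d


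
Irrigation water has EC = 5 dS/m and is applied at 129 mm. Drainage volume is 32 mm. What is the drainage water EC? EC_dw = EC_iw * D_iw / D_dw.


EC_dw = EC_iw * D_iw / D_dw
EC_dw = 5 * 129 / 32
EC_dw = 645 / 32

20.1562 dS/m


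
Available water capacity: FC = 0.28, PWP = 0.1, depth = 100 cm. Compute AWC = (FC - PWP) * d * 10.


AWC = (FC - PWP) * d * 10
AWC = (0.28 - 0.1) * 100 * 10
AWC = 0.1800 * 100 * 10

180.0000 mm


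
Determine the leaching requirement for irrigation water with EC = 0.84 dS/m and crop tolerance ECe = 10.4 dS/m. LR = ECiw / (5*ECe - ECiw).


LR = ECiw / (5*ECe - ECiw)
LR = 0.84 / (5*10.4 - 0.84)
LR = 0.84 / 51.1600

0.0164


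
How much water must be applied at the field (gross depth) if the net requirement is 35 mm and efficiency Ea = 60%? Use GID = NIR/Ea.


Ea = 60% = 0.6
GID = NIR / Ea = 35 / 0.6 = 58.3333 mm

58.3333 mm


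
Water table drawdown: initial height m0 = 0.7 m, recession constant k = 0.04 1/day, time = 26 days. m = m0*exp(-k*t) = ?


m = m0 * exp(-k*t)
m = 0.7 * exp(-0.04 * 26)
m = 0.7 * exp(-1.0400)

0.2474 m


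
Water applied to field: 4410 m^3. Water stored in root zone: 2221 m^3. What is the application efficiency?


Ea = V_root / V_field * 100 = 2221 / 4410 * 100 = 50.3628%

50.3628 %


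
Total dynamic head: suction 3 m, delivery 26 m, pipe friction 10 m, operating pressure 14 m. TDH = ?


TDH = Hs + Hd + hf + Hp = 3 + 26 + 10 + 14 = 53

53 m


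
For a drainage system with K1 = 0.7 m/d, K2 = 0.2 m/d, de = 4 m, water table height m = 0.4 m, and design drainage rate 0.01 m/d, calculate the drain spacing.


S^2 = 8*K2*de*m/q + 4*K1*m^2/q
S^2 = 8*0.2*4*0.4/0.01 + 4*0.7*0.4^2/0.01
S = sqrt(300.8000)

17.3436 m


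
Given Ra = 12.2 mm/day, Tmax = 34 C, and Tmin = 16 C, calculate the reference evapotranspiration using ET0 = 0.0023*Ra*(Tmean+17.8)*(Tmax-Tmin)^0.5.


Tmean = (Tmax + Tmin)/2 = (34 + 16)/2 = 25.0
ET0 = 0.0023 * 12.2 * (25.0 + 17.8) * sqrt(34 - 16)
ET0 = 0.0023 * 12.2 * 42.8 * 4.242641

5.0953 mm/day


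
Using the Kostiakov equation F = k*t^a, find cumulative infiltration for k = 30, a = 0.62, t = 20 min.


F = k * t^a = 30 * 20^0.62
F = 30 * 6.406762

192.2029 mm


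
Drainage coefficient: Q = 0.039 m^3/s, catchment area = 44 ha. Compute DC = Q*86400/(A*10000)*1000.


DC = Q * 86400 / (A * 10000) * 1000
DC = 0.039 * 86400 / (44 * 10000) * 1000
DC = 3369600.0000 / 440000

7.6582 mm/day


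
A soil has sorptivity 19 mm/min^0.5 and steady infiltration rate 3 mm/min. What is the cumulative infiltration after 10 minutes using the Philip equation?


F = S*sqrt(t) + A*t
F = 19*sqrt(10) + 3*10
F = 19*3.162278 + 30

90.0833 mm


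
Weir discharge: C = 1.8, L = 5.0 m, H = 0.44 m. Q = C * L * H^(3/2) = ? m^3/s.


Q = C * L * H^(3/2) = 1.8 * 5.0 * 0.44^1.5 = 1.8 * 5.0 * 0.291863

2.6268 m^3/s


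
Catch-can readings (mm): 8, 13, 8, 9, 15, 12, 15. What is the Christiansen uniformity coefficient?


mean = 11.428571 mm
MAD = 2.653061 mm
CU = (1 - 2.653061/11.428571)*100

76.7857 %


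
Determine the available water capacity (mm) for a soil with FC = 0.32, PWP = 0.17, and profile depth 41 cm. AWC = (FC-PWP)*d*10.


AWC = (FC - PWP) * d * 10
AWC = (0.32 - 0.17) * 41 * 10
AWC = 0.1500 * 41 * 10

61.5000 mm


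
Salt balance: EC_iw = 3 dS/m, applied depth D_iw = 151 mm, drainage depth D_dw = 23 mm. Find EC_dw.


EC_dw = EC_iw * D_iw / D_dw
EC_dw = 3 * 151 / 23
EC_dw = 453 / 23

19.6957 dS/m


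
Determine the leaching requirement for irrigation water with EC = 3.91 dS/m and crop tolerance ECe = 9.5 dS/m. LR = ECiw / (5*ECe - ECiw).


LR = ECiw / (5*ECe - ECiw)
LR = 3.91 / (5*9.5 - 3.91)
LR = 3.91 / 43.5900

0.0897


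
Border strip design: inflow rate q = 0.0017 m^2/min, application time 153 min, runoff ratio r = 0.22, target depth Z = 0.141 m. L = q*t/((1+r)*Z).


L = q*t/((1+r)*Z)
L = 0.0017*153/((1+0.22)*0.141)
L = 0.2601/0.17202

1.5120 m


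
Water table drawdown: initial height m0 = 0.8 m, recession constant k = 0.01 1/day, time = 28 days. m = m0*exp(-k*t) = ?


m = m0 * exp(-k*t)
m = 0.8 * exp(-0.01 * 28)
m = 0.8 * exp(-0.2800)

0.6046 m


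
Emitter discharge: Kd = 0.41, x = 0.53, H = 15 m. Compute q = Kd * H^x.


q = Kd * H^x = 0.41 * 15^0.53 = 0.41 * 4.200765

1.7223 L/h


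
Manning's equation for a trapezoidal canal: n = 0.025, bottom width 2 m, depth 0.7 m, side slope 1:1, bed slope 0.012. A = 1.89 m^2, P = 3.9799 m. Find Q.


R = A/P = 1.89/3.9799 = 0.474886
Q = (1/0.025) * 1.89 * 0.474886^(2/3) * 0.012^0.5

5.0409 m^3/s


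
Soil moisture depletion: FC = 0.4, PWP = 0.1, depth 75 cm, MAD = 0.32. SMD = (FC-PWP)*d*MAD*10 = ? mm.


SMD = (FC - PWP) * d * MAD * 10
SMD = (0.4 - 0.1) * 75 * 0.32 * 10
SMD = 0.3000 * 75 * 0.32 * 10

72.0000 mm


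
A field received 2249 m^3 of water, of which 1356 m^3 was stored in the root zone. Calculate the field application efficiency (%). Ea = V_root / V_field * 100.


Ea = V_root / V_field * 100 = 1356 / 2249 * 100 = 60.2935%

60.2935 %


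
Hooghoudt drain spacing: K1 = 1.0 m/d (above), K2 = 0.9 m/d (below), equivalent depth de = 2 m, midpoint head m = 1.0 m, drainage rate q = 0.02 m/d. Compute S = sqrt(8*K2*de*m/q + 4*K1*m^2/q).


S^2 = 8*K2*de*m/q + 4*K1*m^2/q
S^2 = 8*0.9*2*1.0/0.02 + 4*1.0*1.0^2/0.02
S = sqrt(920.0000)

30.3315 m


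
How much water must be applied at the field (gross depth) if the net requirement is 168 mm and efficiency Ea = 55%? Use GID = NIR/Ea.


Ea = 55% = 0.55
GID = NIR / Ea = 168 / 0.55 = 305.4545 mm

305.4545 mm


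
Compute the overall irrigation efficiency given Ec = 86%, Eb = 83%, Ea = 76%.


Ec = 0.86, Eb = 0.83, Ea = 0.76
E = 0.86 * 0.83 * 0.76 * 100 = 54.2488%

54.2488 %


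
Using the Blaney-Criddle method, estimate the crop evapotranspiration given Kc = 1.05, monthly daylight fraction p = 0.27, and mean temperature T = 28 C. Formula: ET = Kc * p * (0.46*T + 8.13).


ET = Kc * p * (0.46*T + 8.13)
ET = 1.05 * 0.27 * (0.46*28 + 8.13)
ET = 1.05 * 0.27 * 21.0100

5.9563 mm/day


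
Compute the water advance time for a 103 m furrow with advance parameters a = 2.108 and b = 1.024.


t = (L/a)^(1/b)
t = (103/2.108)^(1/1.024)
t = 48.861480^(1/1.024)

44.6048 min


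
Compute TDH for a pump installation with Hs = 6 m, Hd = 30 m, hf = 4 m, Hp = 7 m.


TDH = Hs + Hd + hf + Hp = 6 + 30 + 4 + 7 = 47

47 m


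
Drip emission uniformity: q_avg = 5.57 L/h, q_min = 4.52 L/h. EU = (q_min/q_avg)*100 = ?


EU = (q_min/q_avg)*100 = (4.52/5.57)*100 = 81.1490%

81.1490 %


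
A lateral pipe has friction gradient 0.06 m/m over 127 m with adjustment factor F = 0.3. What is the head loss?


hf = J * L * F = 0.06 * 127 * 0.3 = 2.2860 m

2.2860 m


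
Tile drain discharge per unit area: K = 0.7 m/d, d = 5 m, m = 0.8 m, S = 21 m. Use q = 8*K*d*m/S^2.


q = 8*K*d*m/S^2
q = 8*0.7*5*0.8/21^2
q = 22.4000 / 441

0.0508 m/d


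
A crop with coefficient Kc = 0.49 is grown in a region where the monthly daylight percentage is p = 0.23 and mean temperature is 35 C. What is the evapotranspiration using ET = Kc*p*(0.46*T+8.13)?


ET = Kc * p * (0.46*T + 8.13)
ET = 0.49 * 0.23 * (0.46*35 + 8.13)
ET = 0.49 * 0.23 * 24.2300

2.7307 mm/day


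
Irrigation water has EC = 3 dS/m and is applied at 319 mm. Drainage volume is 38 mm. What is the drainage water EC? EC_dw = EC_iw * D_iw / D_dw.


EC_dw = EC_iw * D_iw / D_dw
EC_dw = 3 * 319 / 38
EC_dw = 957 / 38

25.1842 dS/m


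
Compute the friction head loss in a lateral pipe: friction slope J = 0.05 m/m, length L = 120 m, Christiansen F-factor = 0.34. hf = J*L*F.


hf = J * L * F = 0.05 * 120 * 0.34 = 2.0400 m

2.0400 m


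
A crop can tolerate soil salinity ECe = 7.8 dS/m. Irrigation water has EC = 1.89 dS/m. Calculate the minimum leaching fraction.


LR = ECiw / (5*ECe - ECiw)
LR = 1.89 / (5*7.8 - 1.89)
LR = 1.89 / 37.1100

0.0509


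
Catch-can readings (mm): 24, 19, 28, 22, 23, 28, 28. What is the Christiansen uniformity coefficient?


mean = 24.571429 mm
MAD = 2.938776 mm
CU = (1 - 2.938776/24.571429)*100

88.0399 %


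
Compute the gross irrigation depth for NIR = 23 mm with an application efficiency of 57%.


Ea = 57% = 0.57
GID = NIR / Ea = 23 / 0.57 = 40.3509 mm

40.3509 mm


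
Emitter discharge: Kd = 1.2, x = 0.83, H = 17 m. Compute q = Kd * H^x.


q = Kd * H^x = 1.2 * 17^0.83 = 1.2 * 10.502014

12.6024 L/h


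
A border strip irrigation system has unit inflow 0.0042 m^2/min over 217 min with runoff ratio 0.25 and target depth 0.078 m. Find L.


L = q*t/((1+r)*Z)
L = 0.0042*217/((1+0.25)*0.078)
L = 0.9114/0.0975

9.3477 m


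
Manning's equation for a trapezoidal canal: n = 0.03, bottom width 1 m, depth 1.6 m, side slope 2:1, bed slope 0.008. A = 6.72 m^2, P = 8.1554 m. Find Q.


R = A/P = 6.72/8.1554 = 0.823994
Q = (1/0.03) * 6.72 * 0.823994^(2/3) * 0.008^0.5

17.6093 m^3/s


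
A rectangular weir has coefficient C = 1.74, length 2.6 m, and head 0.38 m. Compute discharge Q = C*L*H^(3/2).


Q = C * L * H^(3/2) = 1.74 * 2.6 * 0.38^1.5 = 1.74 * 2.6 * 0.234248

1.0597 m^3/s


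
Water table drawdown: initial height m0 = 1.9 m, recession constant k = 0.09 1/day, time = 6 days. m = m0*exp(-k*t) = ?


m = m0 * exp(-k*t)
m = 1.9 * exp(-0.09 * 6)
m = 1.9 * exp(-0.5400)

1.1072 m


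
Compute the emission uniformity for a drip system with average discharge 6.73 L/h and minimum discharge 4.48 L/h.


EU = (q_min/q_avg)*100 = (4.48/6.73)*100 = 66.5676%

66.5676 %


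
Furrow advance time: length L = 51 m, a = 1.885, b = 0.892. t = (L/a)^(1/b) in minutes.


t = (L/a)^(1/b)
t = (51/1.885)^(1/0.892)
t = 27.055703^(1/0.892)

40.3340 min


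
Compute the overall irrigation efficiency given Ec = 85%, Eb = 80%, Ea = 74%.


Ec = 0.85, Eb = 0.8, Ea = 0.74
E = 0.85 * 0.8 * 0.74 * 100 = 50.3200%

50.3200 %


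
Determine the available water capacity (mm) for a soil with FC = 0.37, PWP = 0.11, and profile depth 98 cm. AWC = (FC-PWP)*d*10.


AWC = (FC - PWP) * d * 10
AWC = (0.37 - 0.11) * 98 * 10
AWC = 0.2600 * 98 * 10

254.8000 mm


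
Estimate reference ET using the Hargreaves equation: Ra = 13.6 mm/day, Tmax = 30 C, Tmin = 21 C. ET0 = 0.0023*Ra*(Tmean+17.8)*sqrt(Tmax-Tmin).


Tmean = (Tmax + Tmin)/2 = (30 + 21)/2 = 25.5
ET0 = 0.0023 * 13.6 * (25.5 + 17.8) * sqrt(30 - 21)
ET0 = 0.0023 * 13.6 * 43.3 * 3.000000

4.0633 mm/day


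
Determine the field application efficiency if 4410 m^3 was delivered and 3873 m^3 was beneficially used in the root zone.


Ea = V_root / V_field * 100 = 3873 / 4410 * 100 = 87.8231%

87.8231 %


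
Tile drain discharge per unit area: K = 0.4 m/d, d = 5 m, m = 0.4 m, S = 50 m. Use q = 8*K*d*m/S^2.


q = 8*K*d*m/S^2
q = 8*0.4*5*0.4/50^2
q = 6.4000 / 2500

0.0026 m/d


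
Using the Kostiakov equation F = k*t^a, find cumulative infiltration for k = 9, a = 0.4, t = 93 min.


F = k * t^a = 9 * 93^0.4
F = 9 * 6.129050

55.1615 mm


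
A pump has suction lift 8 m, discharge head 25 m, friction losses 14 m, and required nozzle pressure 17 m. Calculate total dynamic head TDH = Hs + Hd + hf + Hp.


TDH = Hs + Hd + hf + Hp = 8 + 25 + 14 + 17 = 64

64 m


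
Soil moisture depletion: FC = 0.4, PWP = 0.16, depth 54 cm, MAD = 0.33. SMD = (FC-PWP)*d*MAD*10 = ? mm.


SMD = (FC - PWP) * d * MAD * 10
SMD = (0.4 - 0.16) * 54 * 0.33 * 10
SMD = 0.2400 * 54 * 0.33 * 10

42.7680 mm


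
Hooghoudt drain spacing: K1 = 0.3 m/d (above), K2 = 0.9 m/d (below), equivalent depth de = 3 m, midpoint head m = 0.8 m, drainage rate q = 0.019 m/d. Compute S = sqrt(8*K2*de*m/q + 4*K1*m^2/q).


S^2 = 8*K2*de*m/q + 4*K1*m^2/q
S^2 = 8*0.9*3*0.8/0.019 + 4*0.3*0.8^2/0.019
S = sqrt(949.8947)

30.8204 m


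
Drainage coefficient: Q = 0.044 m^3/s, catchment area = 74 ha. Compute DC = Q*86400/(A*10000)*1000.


DC = Q * 86400 / (A * 10000) * 1000
DC = 0.044 * 86400 / (74 * 10000) * 1000
DC = 3801600.0000 / 740000

5.1373 mm/day


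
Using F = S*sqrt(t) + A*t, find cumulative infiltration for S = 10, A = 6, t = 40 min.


F = S*sqrt(t) + A*t
F = 10*sqrt(40) + 6*40
F = 10*6.324555 + 240

303.2455 mm


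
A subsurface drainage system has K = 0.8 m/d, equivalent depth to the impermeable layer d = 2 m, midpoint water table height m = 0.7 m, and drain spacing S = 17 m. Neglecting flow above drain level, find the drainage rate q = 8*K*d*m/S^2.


q = 8*K*d*m/S^2
q = 8*0.8*2*0.7/17^2
q = 8.9600 / 289

0.0310 m/d


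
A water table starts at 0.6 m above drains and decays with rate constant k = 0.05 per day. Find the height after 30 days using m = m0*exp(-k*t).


m = m0 * exp(-k*t)
m = 0.6 * exp(-0.05 * 30)
m = 0.6 * exp(-1.5000)

0.1339 m


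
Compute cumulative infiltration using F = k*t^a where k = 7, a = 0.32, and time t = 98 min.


F = k * t^a = 7 * 98^0.32
F = 7 * 4.337029

30.3592 mm


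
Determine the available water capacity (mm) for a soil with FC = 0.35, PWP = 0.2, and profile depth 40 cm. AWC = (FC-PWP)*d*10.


AWC = (FC - PWP) * d * 10
AWC = (0.35 - 0.2) * 40 * 10
AWC = 0.1500 * 40 * 10

60.0000 mm


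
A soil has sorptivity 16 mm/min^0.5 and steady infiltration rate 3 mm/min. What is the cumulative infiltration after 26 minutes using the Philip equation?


F = S*sqrt(t) + A*t
F = 16*sqrt(26) + 3*26
F = 16*5.099020 + 78

159.5843 mm
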